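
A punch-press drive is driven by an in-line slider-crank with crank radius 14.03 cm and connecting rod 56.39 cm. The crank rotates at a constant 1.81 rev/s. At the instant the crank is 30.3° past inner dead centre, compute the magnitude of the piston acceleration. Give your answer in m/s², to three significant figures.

ω = 2π·1.81 = 11.37 rad/s
x(θ) = r cosθ + √(L² − r² sin²θ); with ω constant, a = ω²·d²x/dθ².
d²x/dθ² = −r cosθ − r²(cos2θ)/√u − r⁴ sin²2θ/(4u^{3/2}),  u = L² − r² sin²θ = 0.312973 m².
Substituting r = 0.1403 m, L = 0.5639 m, θ = 30.3°: d²x/dθ² = -0.13883 m.
a = ω²·d²x/dθ² = (11.37)²·(-0.13883) = -17.955 m/s²;  |a| = 17.955 m/s².

18.0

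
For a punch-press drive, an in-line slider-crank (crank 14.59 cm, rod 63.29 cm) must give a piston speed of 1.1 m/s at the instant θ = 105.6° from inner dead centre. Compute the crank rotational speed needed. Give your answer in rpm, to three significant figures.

79.8

For an in-line slider-crank, |v_piston| = rω|sinθ|·[1 + r cosθ/√(L² − r² sin²θ)].
With r = 0.1459 m, L = 0.6329 m, θ = 105.6°: the bracketed kinematic factor |dx/dθ| = 0.13159 m.
ω = v/|dx/dθ| = 1.1/0.13159 = 8.3592 rad/s.
N = 60ω/(2π) = 79.825 rpm.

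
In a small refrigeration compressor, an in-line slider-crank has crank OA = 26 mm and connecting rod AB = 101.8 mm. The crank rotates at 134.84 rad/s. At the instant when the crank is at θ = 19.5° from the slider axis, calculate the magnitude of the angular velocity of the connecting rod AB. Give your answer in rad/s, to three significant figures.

32.6

ω = 134.8 rad/s
The rod makes angle φ with the slider axis where L sinφ = r sinθ; differentiating, L cosφ·φ̇ = r ω cosθ.
L cosφ = √(L² − r² sin²θ) = 0.10143 m.
|ω_rod| = r ω |cosθ| / √(L² − r² sin²θ) = 0.026·134.8·0.94264/0.10143 = 32.582 rad/s.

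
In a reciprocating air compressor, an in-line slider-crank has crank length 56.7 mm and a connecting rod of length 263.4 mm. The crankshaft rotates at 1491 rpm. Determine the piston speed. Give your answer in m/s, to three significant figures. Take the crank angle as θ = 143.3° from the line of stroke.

ω = 2π·1491/60 = 156.1 rad/s
For an in-line slider-crank, x = r cosθ + √(L² − r² sin²θ), so v = −rω sinθ·[1 + r cosθ/√(L² − r² sin²θ)].
With r = 0.0567 m, L = 0.2634 m, θ = 143.3°: √(L² − r² sin²θ) = 0.26121 m.
v = −0.0567·156.1·0.59763·[1 + 0.0567·-0.80178/0.26121] = -4.37 m/s.
|v| = 4.37 m/s.

4.37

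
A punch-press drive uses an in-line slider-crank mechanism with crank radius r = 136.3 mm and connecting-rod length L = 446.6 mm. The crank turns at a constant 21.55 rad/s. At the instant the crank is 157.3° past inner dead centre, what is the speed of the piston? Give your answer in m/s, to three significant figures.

ω = 21.55 rad/s
For an in-line slider-crank, x = r cosθ + √(L² − r² sin²θ), so v = −rω sinθ·[1 + r cosθ/√(L² − r² sin²θ)].
With r = 0.1363 m, L = 0.4466 m, θ = 157.3°: √(L² − r² sin²θ) = 0.44349 m.
v = −0.1363·21.55·0.38591·[1 + 0.1363·-0.92254/0.44349] = -0.81213 m/s.
|v| = 0.81213 m/s.

0.812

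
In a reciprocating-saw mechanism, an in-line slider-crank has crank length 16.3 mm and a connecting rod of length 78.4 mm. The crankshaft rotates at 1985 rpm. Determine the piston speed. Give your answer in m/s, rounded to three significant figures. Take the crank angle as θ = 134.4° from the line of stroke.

2.06

ω = 2π·1985/60 = 207.9 rad/s
For an in-line slider-crank, x = r cosθ + √(L² − r² sin²θ), so v = −rω sinθ·[1 + r cosθ/√(L² − r² sin²θ)].
With r = 0.0163 m, L = 0.0784 m, θ = 134.4°: √(L² − r² sin²θ) = 0.07753 m.
v = −0.0163·207.9·0.71447·[1 + 0.0163·-0.69966/0.07753] = -2.0647 m/s.
|v| = 2.0647 m/s.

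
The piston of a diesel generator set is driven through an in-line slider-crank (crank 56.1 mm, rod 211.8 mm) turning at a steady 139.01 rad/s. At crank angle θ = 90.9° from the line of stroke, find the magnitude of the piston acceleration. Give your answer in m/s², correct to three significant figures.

315

ω = 139 rad/s
x(θ) = r cosθ + √(L² − r² sin²θ); with ω constant, a = ω²·d²x/dθ².
d²x/dθ² = −r cosθ − r²(cos2θ)/√u − r⁴ sin²2θ/(4u^{3/2}),  u = L² − r² sin²θ = 0.0417128 m².
Substituting r = 0.0561 m, L = 0.2118 m, θ = 90.9°: d²x/dθ² = +0.016283 m.
a = ω²·d²x/dθ² = (139)²·(+0.016283) = +314.65 m/s²;  |a| = 314.65 m/s².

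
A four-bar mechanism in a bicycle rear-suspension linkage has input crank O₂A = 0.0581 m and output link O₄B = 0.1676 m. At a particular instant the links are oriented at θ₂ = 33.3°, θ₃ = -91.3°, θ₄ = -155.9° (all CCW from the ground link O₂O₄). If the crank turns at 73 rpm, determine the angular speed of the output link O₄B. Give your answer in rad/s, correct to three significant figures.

ω₂ = 7.645 rad/s (from 73 rpm).
Differentiating the loop-closure r₂e^{iθ₂}+r₃e^{iθ₃}=r₁+r₄e^{iθ₄} gives r₂ω₂e^{iθ₂}+r₃ω₃e^{iθ₃}=r₄ω₄e^{iθ₄}.
Eliminating the other unknown: ω₄ = r₂ω₂ sin(θ₂−θ₃) / [r₄ sin(θ₄−θ₃)].
Numerator sine = +0.82314; denominator sine = -0.90334.
Result = 0.0581·7.645·(+0.82314) / (0.1676·(-0.90334)) = -2.4148 rad/s; magnitude 2.4148 rad/s.

2.41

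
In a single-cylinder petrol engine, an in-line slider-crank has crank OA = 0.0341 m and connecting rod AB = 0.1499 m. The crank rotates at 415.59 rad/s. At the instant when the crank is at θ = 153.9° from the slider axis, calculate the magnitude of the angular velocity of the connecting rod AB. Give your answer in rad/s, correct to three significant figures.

ω = 415.6 rad/s
The rod makes angle φ with the slider axis where L sinφ = r sinθ; differentiating, L cosφ·φ̇ = r ω cosθ.
L cosφ = √(L² − r² sin²θ) = 0.14915 m.
|ω_rod| = r ω |cosθ| / √(L² − r² sin²θ) = 0.0341·415.6·0.89803/0.14915 = 85.328 rad/s.

85.3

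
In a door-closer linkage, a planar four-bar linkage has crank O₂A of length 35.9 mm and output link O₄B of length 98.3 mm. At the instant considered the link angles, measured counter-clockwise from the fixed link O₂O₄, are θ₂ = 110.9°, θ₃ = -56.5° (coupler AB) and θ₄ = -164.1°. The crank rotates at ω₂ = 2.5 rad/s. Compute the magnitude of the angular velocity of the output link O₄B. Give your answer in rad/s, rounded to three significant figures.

ω₂ = 2.5 rad/s
Differentiating the loop-closure r₂e^{iθ₂}+r₃e^{iθ₃}=r₁+r₄e^{iθ₄} gives r₂ω₂e^{iθ₂}+r₃ω₃e^{iθ₃}=r₄ω₄e^{iθ₄}.
Eliminating the other unknown: ω₄ = r₂ω₂ sin(θ₂−θ₃) / [r₄ sin(θ₄−θ₃)].
Numerator sine = +0.21814; denominator sine = -0.95319.
Result = 0.0359·2.5·(+0.21814) / (0.0983·(-0.95319)) = -0.20895 rad/s; magnitude 0.20895 rad/s.

0.209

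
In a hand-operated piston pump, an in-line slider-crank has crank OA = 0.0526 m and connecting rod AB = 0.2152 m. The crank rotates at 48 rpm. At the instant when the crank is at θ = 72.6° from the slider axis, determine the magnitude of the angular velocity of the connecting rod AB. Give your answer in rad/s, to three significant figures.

0.378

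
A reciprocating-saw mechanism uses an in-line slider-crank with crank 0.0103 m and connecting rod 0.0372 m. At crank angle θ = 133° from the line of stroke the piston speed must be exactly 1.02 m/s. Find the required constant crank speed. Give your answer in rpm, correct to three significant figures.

1600

For an in-line slider-crank, |v_piston| = rω|sinθ|·[1 + r cosθ/√(L² − r² sin²θ)].
With r = 0.0103 m, L = 0.0372 m, θ = 133°: the bracketed kinematic factor |dx/dθ| = 0.0060804 m.
ω = v/|dx/dθ| = 1.02/0.0060804 = 167.75 rad/s.
N = 60ω/(2π) = 1601.9 rpm.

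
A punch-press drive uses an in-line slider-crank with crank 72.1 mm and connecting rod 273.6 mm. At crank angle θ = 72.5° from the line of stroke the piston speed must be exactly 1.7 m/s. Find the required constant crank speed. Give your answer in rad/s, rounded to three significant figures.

For an in-line slider-crank, |v_piston| = rω|sinθ|·[1 + r cosθ/√(L² − r² sin²θ)].
With r = 0.0721 m, L = 0.2736 m, θ = 72.5°: the bracketed kinematic factor |dx/dθ| = 0.074393 m.
ω = v/|dx/dθ| = 1.7/0.074393 = 22.852 rad/s.

22.9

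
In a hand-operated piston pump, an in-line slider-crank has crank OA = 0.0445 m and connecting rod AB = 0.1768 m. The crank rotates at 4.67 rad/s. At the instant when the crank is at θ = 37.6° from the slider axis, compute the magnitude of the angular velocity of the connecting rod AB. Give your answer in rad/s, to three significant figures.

ω = 4.67 rad/s
The rod makes angle φ with the slider axis where L sinφ = r sinθ; differentiating, L cosφ·φ̇ = r ω cosθ.
L cosφ = √(L² − r² sin²θ) = 0.1747 m.
|ω_rod| = r ω |cosθ| / √(L² − r² sin²θ) = 0.0445·4.67·0.79229/0.1747 = 0.94246 rad/s.

0.942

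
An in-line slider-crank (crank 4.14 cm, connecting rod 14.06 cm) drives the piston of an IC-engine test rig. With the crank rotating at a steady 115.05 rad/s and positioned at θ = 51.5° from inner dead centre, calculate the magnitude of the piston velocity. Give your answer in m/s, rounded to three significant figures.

ω = 115 rad/s
For an in-line slider-crank, x = r cosθ + √(L² − r² sin²θ), so v = −rω sinθ·[1 + r cosθ/√(L² − r² sin²θ)].
With r = 0.0414 m, L = 0.1406 m, θ = 51.5°: √(L² − r² sin²θ) = 0.13682 m.
v = −0.0414·115·0.78261·[1 + 0.0414·0.62251/0.13682] = -4.4298 m/s.
|v| = 4.4298 m/s.

4.43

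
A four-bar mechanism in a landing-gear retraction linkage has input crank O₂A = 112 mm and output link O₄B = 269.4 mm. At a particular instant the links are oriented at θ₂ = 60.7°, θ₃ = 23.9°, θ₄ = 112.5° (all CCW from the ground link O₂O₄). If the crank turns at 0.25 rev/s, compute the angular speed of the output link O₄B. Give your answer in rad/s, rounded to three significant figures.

0.391

ω₂ = 1.571 rad/s (from 0.25 rev/s).
Differentiating the loop-closure r₂e^{iθ₂}+r₃e^{iθ₃}=r₁+r₄e^{iθ₄} gives r₂ω₂e^{iθ₂}+r₃ω₃e^{iθ₃}=r₄ω₄e^{iθ₄}.
Eliminating the other unknown: ω₄ = r₂ω₂ sin(θ₂−θ₃) / [r₄ sin(θ₄−θ₃)].
Numerator sine = +0.59902; denominator sine = +0.99970.
Result = 0.112·1.571·(+0.59902) / (0.2694·(+0.99970)) = +0.3913 rad/s; magnitude 0.3913 rad/s.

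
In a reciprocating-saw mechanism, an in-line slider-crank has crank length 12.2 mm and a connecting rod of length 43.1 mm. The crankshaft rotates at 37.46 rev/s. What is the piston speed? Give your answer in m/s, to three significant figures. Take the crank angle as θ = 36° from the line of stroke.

ω = 2π·37.5 = 235.4 rad/s
For an in-line slider-crank, x = r cosθ + √(L² − r² sin²θ), so v = −rω sinθ·[1 + r cosθ/√(L² − r² sin²θ)].
With r = 0.0122 m, L = 0.0431 m, θ = 36°: √(L² − r² sin²θ) = 0.042499 m.
v = −0.0122·235.4·0.58779·[1 + 0.0122·0.80902/0.042499] = -2.0798 m/s.
|v| = 2.0798 m/s.

2.08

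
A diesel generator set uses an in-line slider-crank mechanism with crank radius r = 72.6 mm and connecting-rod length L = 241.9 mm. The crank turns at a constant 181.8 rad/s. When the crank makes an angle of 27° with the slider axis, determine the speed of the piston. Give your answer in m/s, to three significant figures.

ω = 181.8 rad/s
For an in-line slider-crank, x = r cosθ + √(L² − r² sin²θ), so v = −rω sinθ·[1 + r cosθ/√(L² − r² sin²θ)].
With r = 0.0726 m, L = 0.2419 m, θ = 27°: √(L² − r² sin²θ) = 0.23964 m.
v = −0.0726·181.8·0.45399·[1 + 0.0726·0.89101/0.23964] = -7.6095 m/s.
|v| = 7.6095 m/s.

7.61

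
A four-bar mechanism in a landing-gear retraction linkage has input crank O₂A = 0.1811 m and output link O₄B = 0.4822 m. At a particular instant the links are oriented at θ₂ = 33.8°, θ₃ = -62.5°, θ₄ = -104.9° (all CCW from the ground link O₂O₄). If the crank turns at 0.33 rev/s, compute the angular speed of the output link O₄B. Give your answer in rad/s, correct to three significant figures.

ω₂ = 2.073 rad/s (from 0.33 rev/s).
Differentiating the loop-closure r₂e^{iθ₂}+r₃e^{iθ₃}=r₁+r₄e^{iθ₄} gives r₂ω₂e^{iθ₂}+r₃ω₃e^{iθ₃}=r₄ω₄e^{iθ₄}.
Eliminating the other unknown: ω₄ = r₂ω₂ sin(θ₂−θ₃) / [r₄ sin(θ₄−θ₃)].
Numerator sine = +0.99396; denominator sine = -0.67430.
Result = 0.1811·2.073·(+0.99396) / (0.4822·(-0.67430)) = -1.1479 rad/s; magnitude 1.1479 rad/s.

1.15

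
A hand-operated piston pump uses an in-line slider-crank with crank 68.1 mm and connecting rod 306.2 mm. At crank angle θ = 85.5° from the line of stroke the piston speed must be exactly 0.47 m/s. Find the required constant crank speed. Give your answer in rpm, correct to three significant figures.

For an in-line slider-crank, |v_piston| = rω|sinθ|·[1 + r cosθ/√(L² − r² sin²θ)].
With r = 0.0681 m, L = 0.3062 m, θ = 85.5°: the bracketed kinematic factor |dx/dθ| = 0.069105 m.
ω = v/|dx/dθ| = 0.47/0.069105 = 6.8012 rad/s.
N = 60ω/(2π) = 64.947 rpm.

64.9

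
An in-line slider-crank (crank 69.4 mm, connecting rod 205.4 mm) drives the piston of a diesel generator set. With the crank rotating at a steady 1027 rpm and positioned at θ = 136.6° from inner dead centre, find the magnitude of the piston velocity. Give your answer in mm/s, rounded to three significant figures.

ω = 2π·1027/60 = 107.5 rad/s
For an in-line slider-crank, x = r cosθ + √(L² − r² sin²θ), so v = −rω sinθ·[1 + r cosθ/√(L² − r² sin²θ)].
With r = 0.0694 m, L = 0.2054 m, θ = 136.6°: √(L² − r² sin²θ) = 0.19979 m.
v = −0.0694·107.5·0.68709·[1 + 0.0694·-0.72657/0.19979] = -3.834 m/s.
|v| = 3.834 m/s = 3834 mm/s.

3830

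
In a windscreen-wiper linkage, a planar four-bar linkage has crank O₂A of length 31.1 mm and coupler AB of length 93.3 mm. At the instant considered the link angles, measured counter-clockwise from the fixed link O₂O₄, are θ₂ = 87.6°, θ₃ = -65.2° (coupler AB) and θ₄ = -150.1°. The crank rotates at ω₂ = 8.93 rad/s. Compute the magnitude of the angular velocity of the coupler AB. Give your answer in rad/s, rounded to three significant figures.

ω₂ = 8.93 rad/s
Differentiating the loop-closure r₂e^{iθ₂}+r₃e^{iθ₃}=r₁+r₄e^{iθ₄} gives r₂ω₂e^{iθ₂}+r₃ω₃e^{iθ₃}=r₄ω₄e^{iθ₄}.
Eliminating the other unknown: ω₃ = r₂ω₂ sin(θ₄−θ₂) / [r₃ sin(θ₃−θ₄)].
Numerator sine = +0.84526; denominator sine = +0.99604.
Result = 0.0311·8.93·(+0.84526) / (0.0933·(+0.99604)) = +2.5261 rad/s; magnitude 2.5261 rad/s.

2.53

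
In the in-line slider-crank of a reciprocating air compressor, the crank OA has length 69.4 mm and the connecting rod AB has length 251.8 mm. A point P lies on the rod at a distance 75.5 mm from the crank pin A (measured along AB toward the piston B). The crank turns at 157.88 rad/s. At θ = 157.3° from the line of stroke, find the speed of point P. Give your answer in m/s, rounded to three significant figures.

8.08

ω = 157.9 rad/s.  Crank-pin speed |V_A| = rω = 10.957 m/s, perpendicular to OA.
Rod angle: sinφ = −(r/L) sinθ ⇒ φ = -6.106°; ω_rod = −rω cosθ/√(L²−r²sin²θ) = +40.373 rad/s.
V_P = V_A + ω_rod × AP, with AP = 0.0755 m along the rod.
Components: V_Px = −rω sinθ − a·ω_rod·sinφ = -3.9041 m/s;  V_Py = rω cosθ + a·ω_rod·cosφ = -7.0773 m/s.
|V_P| = √(V_Px² + V_Py²) = 8.0827 m/s.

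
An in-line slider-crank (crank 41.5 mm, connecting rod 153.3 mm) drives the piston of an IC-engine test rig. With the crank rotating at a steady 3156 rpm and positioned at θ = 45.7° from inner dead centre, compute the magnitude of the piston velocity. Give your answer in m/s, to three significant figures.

11.7

ω = 2π·3156/60 = 330.5 rad/s
For an in-line slider-crank, x = r cosθ + √(L² − r² sin²θ), so v = −rω sinθ·[1 + r cosθ/√(L² − r² sin²θ)].
With r = 0.0415 m, L = 0.1533 m, θ = 45.7°: √(L² − r² sin²θ) = 0.1504 m.
v = −0.0415·330.5·0.71569·[1 + 0.0415·0.69842/0.1504] = -11.708 m/s.
|v| = 11.708 m/s.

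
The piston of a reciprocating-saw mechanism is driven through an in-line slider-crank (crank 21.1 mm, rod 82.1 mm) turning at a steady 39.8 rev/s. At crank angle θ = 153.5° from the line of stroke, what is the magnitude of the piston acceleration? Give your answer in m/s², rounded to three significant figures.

972

ω = 2π·39.8 = 250.1 rad/s
x(θ) = r cosθ + √(L² − r² sin²θ); with ω constant, a = ω²·d²x/dθ².
d²x/dθ² = −r cosθ − r²(cos2θ)/√u − r⁴ sin²2θ/(4u^{3/2}),  u = L² − r² sin²θ = 0.00665177 m².
Substituting r = 0.0211 m, L = 0.0821 m, θ = 153.5°: d²x/dθ² = +0.01554 m.
a = ω²·d²x/dθ² = (250.1)²·(+0.01554) = +971.78 m/s²;  |a| = 971.78 m/s².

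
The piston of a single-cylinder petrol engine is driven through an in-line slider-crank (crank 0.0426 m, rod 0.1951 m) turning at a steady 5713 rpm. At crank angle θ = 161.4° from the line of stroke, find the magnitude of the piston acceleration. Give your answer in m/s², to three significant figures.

ω = 2π·5713/60 = 598.3 rad/s
x(θ) = r cosθ + √(L² − r² sin²θ); with ω constant, a = ω²·d²x/dθ².
d²x/dθ² = −r cosθ − r²(cos2θ)/√u − r⁴ sin²2θ/(4u^{3/2}),  u = L² − r² sin²θ = 0.0378794 m².
Substituting r = 0.0426 m, L = 0.1951 m, θ = 161.4°: d²x/dθ² = +0.032907 m.
a = ω²·d²x/dθ² = (598.3)²·(+0.032907) = +11778 m/s²;  |a| = 11778 m/s².

11800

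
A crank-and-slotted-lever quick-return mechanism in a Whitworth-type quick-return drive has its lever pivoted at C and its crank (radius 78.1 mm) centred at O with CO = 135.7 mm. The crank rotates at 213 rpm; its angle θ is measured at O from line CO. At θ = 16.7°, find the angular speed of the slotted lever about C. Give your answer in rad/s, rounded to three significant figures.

ω = 22.31 rad/s (from 213 rpm).
Crank pin A relative to C: A = (d + r cosθ, r sinθ); lever angle φ = atan2(r sinθ, d + r cosθ).
Differentiating tanφ: φ̇ = rω(d cosθ + r)/(d² + r² + 2dr cosθ).
d² + r² + 2dr cosθ = |CA|² = 0.0448164 m²;  d cosθ + r = +0.20808 m.
|ω_lever| = |0.0781·22.31·+0.20808| / 0.0448164 = 8.0881 rad/s.

8.09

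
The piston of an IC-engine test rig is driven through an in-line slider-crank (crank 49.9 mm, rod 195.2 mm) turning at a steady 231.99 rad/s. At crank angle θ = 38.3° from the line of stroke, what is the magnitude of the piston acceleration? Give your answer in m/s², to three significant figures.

2280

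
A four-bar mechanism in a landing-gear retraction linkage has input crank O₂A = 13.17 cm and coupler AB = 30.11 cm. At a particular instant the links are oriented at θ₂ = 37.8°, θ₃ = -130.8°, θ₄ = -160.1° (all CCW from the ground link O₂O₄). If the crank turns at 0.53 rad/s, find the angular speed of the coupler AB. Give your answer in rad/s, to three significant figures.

ω₂ = 0.53 rad/s
Differentiating the loop-closure r₂e^{iθ₂}+r₃e^{iθ₃}=r₁+r₄e^{iθ₄} gives r₂ω₂e^{iθ₂}+r₃ω₃e^{iθ₃}=r₄ω₄e^{iθ₄}.
Eliminating the other unknown: ω₃ = r₂ω₂ sin(θ₄−θ₂) / [r₃ sin(θ₃−θ₄)].
Numerator sine = +0.30736; denominator sine = +0.48938.
Result = 0.1317·0.53·(+0.30736) / (0.3011·(+0.48938)) = +0.14559 rad/s; magnitude 0.14559 rad/s.

0.146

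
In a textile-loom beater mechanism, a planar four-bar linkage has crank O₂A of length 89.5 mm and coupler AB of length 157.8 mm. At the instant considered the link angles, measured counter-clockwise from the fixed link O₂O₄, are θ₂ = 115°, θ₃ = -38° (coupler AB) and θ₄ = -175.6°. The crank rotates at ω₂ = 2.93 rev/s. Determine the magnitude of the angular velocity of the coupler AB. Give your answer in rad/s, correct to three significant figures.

14.5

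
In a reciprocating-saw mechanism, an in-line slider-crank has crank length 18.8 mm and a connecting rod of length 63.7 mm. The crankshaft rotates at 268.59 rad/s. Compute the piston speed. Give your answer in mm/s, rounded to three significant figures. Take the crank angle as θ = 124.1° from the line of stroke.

ω = 268.6 rad/s
For an in-line slider-crank, x = r cosθ + √(L² − r² sin²θ), so v = −rω sinθ·[1 + r cosθ/√(L² − r² sin²θ)].
With r = 0.0188 m, L = 0.0637 m, θ = 124.1°: √(L² − r² sin²θ) = 0.061768 m.
v = −0.0188·268.6·0.82806·[1 + 0.0188·-0.56064/0.061768] = -3.4678 m/s.
|v| = 3.4678 m/s = 3467.8 mm/s.

3470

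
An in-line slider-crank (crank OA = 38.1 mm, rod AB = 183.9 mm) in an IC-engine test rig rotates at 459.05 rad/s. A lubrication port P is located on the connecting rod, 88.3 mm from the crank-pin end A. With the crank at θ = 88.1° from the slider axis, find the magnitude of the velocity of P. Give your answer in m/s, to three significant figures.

17.5

ω = 459.1 rad/s.  Crank-pin speed |V_A| = rω = 17.49 m/s, perpendicular to OA.
Rod angle: sinφ = −(r/L) sinθ ⇒ φ = -11.950°; ω_rod = −rω cosθ/√(L²−r²sin²θ) = -3.2231 rad/s.
V_P = V_A + ω_rod × AP, with AP = 0.0883 m along the rod.
Components: V_Px = −rω sinθ − a·ω_rod·sinφ = -17.539 m/s;  V_Py = rω cosθ + a·ω_rod·cosφ = +0.30145 m/s.
|V_P| = √(V_Px² + V_Py²) = 17.542 m/s.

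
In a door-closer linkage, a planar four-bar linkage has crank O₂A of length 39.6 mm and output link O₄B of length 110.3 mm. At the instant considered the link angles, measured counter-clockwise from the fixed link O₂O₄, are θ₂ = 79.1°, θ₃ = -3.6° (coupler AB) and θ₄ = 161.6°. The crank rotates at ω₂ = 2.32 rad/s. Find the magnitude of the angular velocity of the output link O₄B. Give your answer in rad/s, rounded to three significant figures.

ω₂ = 2.32 rad/s
Differentiating the loop-closure r₂e^{iθ₂}+r₃e^{iθ₃}=r₁+r₄e^{iθ₄} gives r₂ω₂e^{iθ₂}+r₃ω₃e^{iθ₃}=r₄ω₄e^{iθ₄}.
Eliminating the other unknown: ω₄ = r₂ω₂ sin(θ₂−θ₃) / [r₄ sin(θ₄−θ₃)].
Numerator sine = +0.99189; denominator sine = +0.25545.
Result = 0.0396·2.32·(+0.99189) / (0.1103·(+0.25545)) = +3.2343 rad/s; magnitude 3.2343 rad/s.

3.23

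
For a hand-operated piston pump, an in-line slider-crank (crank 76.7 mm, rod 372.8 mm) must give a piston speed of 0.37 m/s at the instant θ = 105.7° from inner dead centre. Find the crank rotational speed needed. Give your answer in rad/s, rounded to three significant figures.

5.31

For an in-line slider-crank, |v_piston| = rω|sinθ|·[1 + r cosθ/√(L² − r² sin²θ)].
With r = 0.0767 m, L = 0.3728 m, θ = 105.7°: the bracketed kinematic factor |dx/dθ| = 0.069645 m.
ω = v/|dx/dθ| = 0.37/0.069645 = 5.3127 rad/s.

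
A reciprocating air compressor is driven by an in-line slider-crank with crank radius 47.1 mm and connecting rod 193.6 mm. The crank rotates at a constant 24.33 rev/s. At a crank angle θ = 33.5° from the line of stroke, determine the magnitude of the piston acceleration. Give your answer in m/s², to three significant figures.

1030

ω = 2π·24.3 = 152.9 rad/s
x(θ) = r cosθ + √(L² − r² sin²θ); with ω constant, a = ω²·d²x/dθ².
d²x/dθ² = −r cosθ − r²(cos2θ)/√u − r⁴ sin²2θ/(4u^{3/2}),  u = L² − r² sin²θ = 0.0368052 m².
Substituting r = 0.0471 m, L = 0.1936 m, θ = 33.5°: d²x/dθ² = -0.043942 m.
a = ω²·d²x/dθ² = (152.9)²·(-0.043942) = -1026.9 m/s²;  |a| = 1026.9 m/s².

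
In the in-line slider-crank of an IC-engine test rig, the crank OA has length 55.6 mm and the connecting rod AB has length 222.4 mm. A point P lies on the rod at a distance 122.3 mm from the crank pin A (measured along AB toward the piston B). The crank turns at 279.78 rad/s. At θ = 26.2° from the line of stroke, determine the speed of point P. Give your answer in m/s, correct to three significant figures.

ω = 279.8 rad/s.  Crank-pin speed |V_A| = rω = 15.556 m/s, perpendicular to OA.
Rod angle: sinφ = −(r/L) sinθ ⇒ φ = -6.337°; ω_rod = −rω cosθ/√(L²−r²sin²θ) = -63.145 rad/s.
V_P = V_A + ω_rod × AP, with AP = 0.1223 m along the rod.
Components: V_Px = −rω sinθ − a·ω_rod·sinφ = -7.7204 m/s;  V_Py = rω cosθ + a·ω_rod·cosφ = +6.2821 m/s.
|V_P| = √(V_Px² + V_Py²) = 9.9534 m/s.

9.95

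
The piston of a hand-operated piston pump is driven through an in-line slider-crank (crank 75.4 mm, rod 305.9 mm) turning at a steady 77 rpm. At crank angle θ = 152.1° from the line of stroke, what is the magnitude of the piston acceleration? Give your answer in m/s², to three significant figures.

3.64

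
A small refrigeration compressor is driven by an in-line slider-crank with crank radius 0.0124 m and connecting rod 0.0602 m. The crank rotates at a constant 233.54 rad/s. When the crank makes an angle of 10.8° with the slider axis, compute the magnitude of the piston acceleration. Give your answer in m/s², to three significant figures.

794

ω = 233.5 rad/s
x(θ) = r cosθ + √(L² − r² sin²θ); with ω constant, a = ω²·d²x/dθ².
d²x/dθ² = −r cosθ − r²(cos2θ)/√u − r⁴ sin²2θ/(4u^{3/2}),  u = L² − r² sin²θ = 0.00361864 m².
Substituting r = 0.0124 m, L = 0.0602 m, θ = 10.8°: d²x/dθ² = -0.014561 m.
a = ω²·d²x/dθ² = (233.5)²·(-0.014561) = -794.15 m/s²;  |a| = 794.15 m/s².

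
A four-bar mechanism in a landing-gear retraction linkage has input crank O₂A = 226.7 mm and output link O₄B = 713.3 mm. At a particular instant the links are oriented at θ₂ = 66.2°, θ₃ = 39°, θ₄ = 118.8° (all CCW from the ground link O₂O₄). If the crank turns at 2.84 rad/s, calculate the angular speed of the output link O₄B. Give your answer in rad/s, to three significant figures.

0.419

ω₂ = 2.84 rad/s
Differentiating the loop-closure r₂e^{iθ₂}+r₃e^{iθ₃}=r₁+r₄e^{iθ₄} gives r₂ω₂e^{iθ₂}+r₃ω₃e^{iθ₃}=r₄ω₄e^{iθ₄}.
Eliminating the other unknown: ω₄ = r₂ω₂ sin(θ₂−θ₃) / [r₄ sin(θ₄−θ₃)].
Numerator sine = +0.45710; denominator sine = +0.98420.
Result = 0.2267·2.84·(+0.45710) / (0.7133·(+0.98420)) = +0.4192 rad/s; magnitude 0.4192 rad/s.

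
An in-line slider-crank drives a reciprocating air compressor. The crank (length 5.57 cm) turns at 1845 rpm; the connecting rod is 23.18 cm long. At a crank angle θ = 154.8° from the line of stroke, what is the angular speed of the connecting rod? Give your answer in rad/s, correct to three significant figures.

ω = 193.2 rad/s (converted from 1845 rpm).
The rod makes angle φ with the slider axis where L sinφ = r sinθ; differentiating, L cosφ·φ̇ = r ω cosθ.
L cosφ = √(L² − r² sin²θ) = 0.23058 m.
|ω_rod| = r ω |cosθ| / √(L² − r² sin²θ) = 0.0557·193.2·0.90483/0.23058 = 42.23 rad/s.

42.2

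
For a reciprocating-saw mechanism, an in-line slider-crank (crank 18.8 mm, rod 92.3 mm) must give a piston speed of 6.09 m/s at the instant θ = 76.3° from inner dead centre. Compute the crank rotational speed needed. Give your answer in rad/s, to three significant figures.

318

For an in-line slider-crank, |v_piston| = rω|sinθ|·[1 + r cosθ/√(L² − r² sin²θ)].
With r = 0.0188 m, L = 0.0923 m, θ = 76.3°: the bracketed kinematic factor |dx/dθ| = 0.019164 m.
ω = v/|dx/dθ| = 6.09/0.019164 = 317.78 rad/s.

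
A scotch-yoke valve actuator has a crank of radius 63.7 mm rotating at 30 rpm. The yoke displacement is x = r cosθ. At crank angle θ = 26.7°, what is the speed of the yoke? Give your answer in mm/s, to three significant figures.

89.9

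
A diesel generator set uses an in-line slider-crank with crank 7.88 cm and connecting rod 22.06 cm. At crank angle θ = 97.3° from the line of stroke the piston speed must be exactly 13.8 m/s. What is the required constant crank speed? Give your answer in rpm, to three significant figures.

For an in-line slider-crank, |v_piston| = rω|sinθ|·[1 + r cosθ/√(L² − r² sin²θ)].
With r = 0.0788 m, L = 0.2206 m, θ = 97.3°: the bracketed kinematic factor |dx/dθ| = 0.074368 m.
ω = v/|dx/dθ| = 13.8/0.074368 = 185.56 rad/s.
N = 60ω/(2π) = 1772 rpm.

1770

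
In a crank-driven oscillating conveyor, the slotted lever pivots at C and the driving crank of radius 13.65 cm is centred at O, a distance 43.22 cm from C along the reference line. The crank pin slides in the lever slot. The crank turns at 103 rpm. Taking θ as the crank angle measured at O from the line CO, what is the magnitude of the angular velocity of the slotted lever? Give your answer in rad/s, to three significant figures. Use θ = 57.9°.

ω = 10.79 rad/s (from 103 rpm).
Crank pin A relative to C: A = (d + r cosθ, r sinθ); lever angle φ = atan2(r sinθ, d + r cosθ).
Differentiating tanφ: φ̇ = rω(d cosθ + r)/(d² + r² + 2dr cosθ).
d² + r² + 2dr cosθ = |CA|² = 0.268129 m²;  d cosθ + r = +0.36617 m.
|ω_lever| = |0.1365·10.79·+0.36617| / 0.268129 = 2.0107 rad/s.

2.01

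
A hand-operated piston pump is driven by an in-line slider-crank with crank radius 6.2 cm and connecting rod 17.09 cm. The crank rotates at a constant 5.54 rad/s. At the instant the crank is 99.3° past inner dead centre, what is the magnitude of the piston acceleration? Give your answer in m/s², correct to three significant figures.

1.01

ω = 5.54 rad/s
x(θ) = r cosθ + √(L² − r² sin²θ); with ω constant, a = ω²·d²x/dθ².
d²x/dθ² = −r cosθ − r²(cos2θ)/√u − r⁴ sin²2θ/(4u^{3/2}),  u = L² − r² sin²θ = 0.0254632 m².
Substituting r = 0.062 m, L = 0.1709 m, θ = 99.3°: d²x/dθ² = +0.032758 m.
a = ω²·d²x/dθ² = (5.54)²·(+0.032758) = +1.0054 m/s²;  |a| = 1.0054 m/s².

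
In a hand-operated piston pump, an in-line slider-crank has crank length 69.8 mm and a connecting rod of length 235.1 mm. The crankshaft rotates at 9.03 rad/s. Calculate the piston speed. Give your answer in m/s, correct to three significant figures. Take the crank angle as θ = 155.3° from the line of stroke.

ω = 9.03 rad/s
For an in-line slider-crank, x = r cosθ + √(L² − r² sin²θ), so v = −rω sinθ·[1 + r cosθ/√(L² − r² sin²θ)].
With r = 0.0698 m, L = 0.2351 m, θ = 155.3°: √(L² − r² sin²θ) = 0.23328 m.
v = −0.0698·9.03·0.41787·[1 + 0.0698·-0.90851/0.23328] = -0.19178 m/s.
|v| = 0.19178 m/s.

0.192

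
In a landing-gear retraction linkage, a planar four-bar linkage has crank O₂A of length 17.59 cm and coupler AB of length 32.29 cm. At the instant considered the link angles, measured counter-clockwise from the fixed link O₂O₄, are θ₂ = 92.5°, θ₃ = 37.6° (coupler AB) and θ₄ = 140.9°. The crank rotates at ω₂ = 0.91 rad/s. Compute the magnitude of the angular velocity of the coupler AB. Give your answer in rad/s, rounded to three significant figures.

ω₂ = 0.91 rad/s
Differentiating the loop-closure r₂e^{iθ₂}+r₃e^{iθ₃}=r₁+r₄e^{iθ₄} gives r₂ω₂e^{iθ₂}+r₃ω₃e^{iθ₃}=r₄ω₄e^{iθ₄}.
Eliminating the other unknown: ω₃ = r₂ω₂ sin(θ₄−θ₂) / [r₃ sin(θ₃−θ₄)].
Numerator sine = +0.74780; denominator sine = -0.97318.
Result = 0.1759·0.91·(+0.74780) / (0.3229·(-0.97318)) = -0.38092 rad/s; magnitude 0.38092 rad/s.

0.381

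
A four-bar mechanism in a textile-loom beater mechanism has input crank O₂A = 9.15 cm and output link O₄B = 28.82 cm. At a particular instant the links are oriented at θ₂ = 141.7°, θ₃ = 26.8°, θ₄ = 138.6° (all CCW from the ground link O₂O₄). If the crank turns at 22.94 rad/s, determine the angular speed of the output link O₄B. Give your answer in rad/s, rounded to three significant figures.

ω₂ = 22.94 rad/s
Differentiating the loop-closure r₂e^{iθ₂}+r₃e^{iθ₃}=r₁+r₄e^{iθ₄} gives r₂ω₂e^{iθ₂}+r₃ω₃e^{iθ₃}=r₄ω₄e^{iθ₄}.
Eliminating the other unknown: ω₄ = r₂ω₂ sin(θ₂−θ₃) / [r₄ sin(θ₄−θ₃)].
Numerator sine = +0.90704; denominator sine = +0.92849.
Result = 0.0915·22.94·(+0.90704) / (0.2882·(+0.92849)) = +7.115 rad/s; magnitude 7.115 rad/s.

7.11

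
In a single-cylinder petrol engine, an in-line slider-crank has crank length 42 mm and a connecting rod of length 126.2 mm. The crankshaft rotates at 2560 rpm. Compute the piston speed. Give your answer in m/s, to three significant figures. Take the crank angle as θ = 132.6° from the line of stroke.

ω = 2π·2560/60 = 268.1 rad/s
For an in-line slider-crank, x = r cosθ + √(L² − r² sin²θ), so v = −rω sinθ·[1 + r cosθ/√(L² − r² sin²θ)].
With r = 0.042 m, L = 0.1262 m, θ = 132.6°: √(L² − r² sin²θ) = 0.12235 m.
v = −0.042·268.1·0.73610·[1 + 0.042·-0.67688/0.12235] = -6.3624 m/s.
|v| = 6.3624 m/s.

6.36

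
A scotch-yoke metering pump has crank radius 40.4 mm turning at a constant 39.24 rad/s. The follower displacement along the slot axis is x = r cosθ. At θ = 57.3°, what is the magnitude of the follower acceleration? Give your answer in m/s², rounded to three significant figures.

33.6

ω = 39.24 rad/s
x = r cosθ ⇒ ẍ = −rω² cosθ (ω constant).
|a| = rω²|cosθ| = 0.0404·(39.24)²·|cos 57.3°| = 33.607 m/s².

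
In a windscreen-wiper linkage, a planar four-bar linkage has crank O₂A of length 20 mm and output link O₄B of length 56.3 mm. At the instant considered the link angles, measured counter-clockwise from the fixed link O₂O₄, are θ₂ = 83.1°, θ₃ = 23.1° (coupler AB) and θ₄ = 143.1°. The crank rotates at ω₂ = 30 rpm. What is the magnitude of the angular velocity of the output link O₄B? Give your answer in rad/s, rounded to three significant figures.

1.12

ω₂ = 3.142 rad/s (from 30 rpm).
Differentiating the loop-closure r₂e^{iθ₂}+r₃e^{iθ₃}=r₁+r₄e^{iθ₄} gives r₂ω₂e^{iθ₂}+r₃ω₃e^{iθ₃}=r₄ω₄e^{iθ₄}.
Eliminating the other unknown: ω₄ = r₂ω₂ sin(θ₂−θ₃) / [r₄ sin(θ₄−θ₃)].
Numerator sine = +0.86603; denominator sine = +0.86603.
Result = 0.02·3.142·(+0.86603) / (0.0563·(+0.86603)) = +1.116 rad/s; magnitude 1.116 rad/s.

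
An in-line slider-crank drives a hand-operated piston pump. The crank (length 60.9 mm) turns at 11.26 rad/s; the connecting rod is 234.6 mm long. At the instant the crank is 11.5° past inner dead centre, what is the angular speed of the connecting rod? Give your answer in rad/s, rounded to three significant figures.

2.87

ω = 11.26 rad/s
The rod makes angle φ with the slider axis where L sinφ = r sinθ; differentiating, L cosφ·φ̇ = r ω cosθ.
L cosφ = √(L² − r² sin²θ) = 0.23429 m.
|ω_rod| = r ω |cosθ| / √(L² − r² sin²θ) = 0.0609·11.26·0.97992/0.23429 = 2.8682 rad/s.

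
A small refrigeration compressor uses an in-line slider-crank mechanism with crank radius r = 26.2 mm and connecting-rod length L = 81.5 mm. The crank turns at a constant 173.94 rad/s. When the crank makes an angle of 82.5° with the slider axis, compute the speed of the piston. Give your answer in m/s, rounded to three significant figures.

4.72

ω = 173.9 rad/s
For an in-line slider-crank, x = r cosθ + √(L² − r² sin²θ), so v = −rω sinθ·[1 + r cosθ/√(L² − r² sin²θ)].
With r = 0.0262 m, L = 0.0815 m, θ = 82.5°: √(L² − r² sin²θ) = 0.07725 m.
v = −0.0262·173.9·0.99144·[1 + 0.0262·0.13053/0.07725] = -4.7183 m/s.
|v| = 4.7183 m/s.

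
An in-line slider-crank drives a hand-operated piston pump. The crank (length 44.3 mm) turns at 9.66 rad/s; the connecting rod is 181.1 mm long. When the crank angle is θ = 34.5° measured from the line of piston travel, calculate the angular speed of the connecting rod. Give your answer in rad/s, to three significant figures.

ω = 9.66 rad/s
The rod makes angle φ with the slider axis where L sinφ = r sinθ; differentiating, L cosφ·φ̇ = r ω cosθ.
L cosφ = √(L² − r² sin²θ) = 0.17935 m.
|ω_rod| = r ω |cosθ| / √(L² − r² sin²θ) = 0.0443·9.66·0.82413/0.17935 = 1.9664 rad/s.

1.97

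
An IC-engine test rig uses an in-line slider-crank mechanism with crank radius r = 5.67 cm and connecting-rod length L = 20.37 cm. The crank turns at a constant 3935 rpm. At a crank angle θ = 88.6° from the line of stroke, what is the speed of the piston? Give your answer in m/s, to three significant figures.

23.5

ω = 2π·3935/60 = 412.1 rad/s
For an in-line slider-crank, x = r cosθ + √(L² − r² sin²θ), so v = −rω sinθ·[1 + r cosθ/√(L² − r² sin²θ)].
With r = 0.0567 m, L = 0.2037 m, θ = 88.6°: √(L² − r² sin²θ) = 0.19565 m.
v = −0.0567·412.1·0.99970·[1 + 0.0567·0.02443/0.19565] = -23.523 m/s.
|v| = 23.523 m/s.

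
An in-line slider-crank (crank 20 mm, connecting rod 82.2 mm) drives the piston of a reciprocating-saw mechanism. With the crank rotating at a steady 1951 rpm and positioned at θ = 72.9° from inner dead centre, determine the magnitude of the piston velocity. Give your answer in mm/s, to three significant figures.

ω = 2π·1951/60 = 204.3 rad/s
For an in-line slider-crank, x = r cosθ + √(L² − r² sin²θ), so v = −rω sinθ·[1 + r cosθ/√(L² − r² sin²θ)].
With r = 0.02 m, L = 0.0822 m, θ = 72.9°: √(L² − r² sin²θ) = 0.079946 m.
v = −0.02·204.3·0.95579·[1 + 0.02·0.29404/0.079946] = -4.1928 m/s.
|v| = 4.1928 m/s = 4192.8 mm/s.

4190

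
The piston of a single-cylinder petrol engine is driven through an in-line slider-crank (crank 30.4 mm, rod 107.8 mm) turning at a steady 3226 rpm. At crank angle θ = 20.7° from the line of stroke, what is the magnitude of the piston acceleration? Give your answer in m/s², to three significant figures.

3990

ω = 2π·3226/60 = 337.8 rad/s
x(θ) = r cosθ + √(L² − r² sin²θ); with ω constant, a = ω²·d²x/dθ².
d²x/dθ² = −r cosθ − r²(cos2θ)/√u − r⁴ sin²2θ/(4u^{3/2}),  u = L² − r² sin²θ = 0.0115054 m².
Substituting r = 0.0304 m, L = 0.1078 m, θ = 20.7°: d²x/dθ² = -0.034976 m.
a = ω²·d²x/dθ² = (337.8)²·(-0.034976) = -3991.7 m/s²;  |a| = 3991.7 m/s².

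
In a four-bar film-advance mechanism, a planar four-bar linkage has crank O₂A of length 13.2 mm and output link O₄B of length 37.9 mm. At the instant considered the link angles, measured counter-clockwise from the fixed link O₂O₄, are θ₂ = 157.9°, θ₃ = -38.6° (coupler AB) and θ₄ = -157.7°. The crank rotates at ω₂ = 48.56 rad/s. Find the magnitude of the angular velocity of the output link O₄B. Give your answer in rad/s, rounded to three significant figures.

ω₂ = 48.56 rad/s
Differentiating the loop-closure r₂e^{iθ₂}+r₃e^{iθ₃}=r₁+r₄e^{iθ₄} gives r₂ω₂e^{iθ₂}+r₃ω₃e^{iθ₃}=r₄ω₄e^{iθ₄}.
Eliminating the other unknown: ω₄ = r₂ω₂ sin(θ₂−θ₃) / [r₄ sin(θ₄−θ₃)].
Numerator sine = -0.28402; denominator sine = -0.87377.
Result = 0.0132·48.56·(-0.28402) / (0.0379·(-0.87377)) = +5.4974 rad/s; magnitude 5.4974 rad/s.

5.50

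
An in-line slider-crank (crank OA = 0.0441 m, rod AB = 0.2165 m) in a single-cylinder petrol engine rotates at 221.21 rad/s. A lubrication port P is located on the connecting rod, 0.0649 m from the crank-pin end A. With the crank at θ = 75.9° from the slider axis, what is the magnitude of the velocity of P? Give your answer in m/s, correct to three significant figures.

9.75

ω = 221.2 rad/s.  Crank-pin speed |V_A| = rω = 9.7554 m/s, perpendicular to OA.
Rod angle: sinφ = −(r/L) sinθ ⇒ φ = -11.394°; ω_rod = −rω cosθ/√(L²−r²sin²θ) = -11.198 rad/s.
V_P = V_A + ω_rod × AP, with AP = 0.0649 m along the rod.
Components: V_Px = −rω sinθ − a·ω_rod·sinφ = -9.605 m/s;  V_Py = rω cosθ + a·ω_rod·cosφ = +1.6641 m/s.
|V_P| = √(V_Px² + V_Py²) = 9.7481 m/s.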